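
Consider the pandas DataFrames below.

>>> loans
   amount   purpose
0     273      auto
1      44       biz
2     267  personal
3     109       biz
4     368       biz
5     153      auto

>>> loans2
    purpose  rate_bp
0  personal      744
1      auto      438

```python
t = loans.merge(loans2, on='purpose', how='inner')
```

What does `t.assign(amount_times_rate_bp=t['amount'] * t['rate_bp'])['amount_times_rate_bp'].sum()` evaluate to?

merge on 'purpose' (how='inner') → 3 rows:
   amount   purpose  rate_bp
0     273      auto      438
1     267  personal      744
2     153      auto      438
add column amount_times_rate_bp = t['amount'] * t['rate_bp']:
   amount   purpose  rate_bp  amount_times_rate_bp
0     273      auto      438                119574
1     267  personal      744                198648
2     153      auto      438                 67014
Then the sum of column 'amount_times_rate_bp': 385236

385236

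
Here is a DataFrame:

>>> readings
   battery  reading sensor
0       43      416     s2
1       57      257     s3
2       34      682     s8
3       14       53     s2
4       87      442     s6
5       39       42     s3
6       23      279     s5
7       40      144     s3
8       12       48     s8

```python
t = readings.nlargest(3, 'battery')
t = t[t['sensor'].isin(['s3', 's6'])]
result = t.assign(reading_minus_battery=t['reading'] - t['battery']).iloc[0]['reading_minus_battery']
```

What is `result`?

take 3 rows with largest battery:
   battery  reading sensor
4       87      442     s6
1       57      257     s3
0       43      416     s2
filter rows where sensor in ['s3', 's6']:
   battery  reading sensor
4       87      442     s6
1       57      257     s3
add column reading_minus_battery = t['reading'] - t['battery']:
   battery  reading sensor  reading_minus_battery
4       87      442     s6                    355
1       57      257     s3                    200

355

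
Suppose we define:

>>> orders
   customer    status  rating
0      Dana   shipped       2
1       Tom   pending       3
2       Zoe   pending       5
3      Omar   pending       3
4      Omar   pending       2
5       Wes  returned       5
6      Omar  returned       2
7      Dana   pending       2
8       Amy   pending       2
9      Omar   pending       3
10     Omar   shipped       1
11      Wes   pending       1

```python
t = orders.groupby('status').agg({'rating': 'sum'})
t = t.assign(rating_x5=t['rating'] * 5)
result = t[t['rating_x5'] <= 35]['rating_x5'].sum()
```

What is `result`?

50

group by status, sum of rating:
          rating
status          
pending       21
returned       7
shipped        3
add column rating_x5 = t['rating'] * 5:
          rating  rating_x5
status                     
pending       21        105
returned       7         35
shipped        3         15
filter rows where rating_x5 <= 35:
          rating  rating_x5
status                     
returned       7         35
shipped        3         15
Then the sum of column 'rating_x5': 50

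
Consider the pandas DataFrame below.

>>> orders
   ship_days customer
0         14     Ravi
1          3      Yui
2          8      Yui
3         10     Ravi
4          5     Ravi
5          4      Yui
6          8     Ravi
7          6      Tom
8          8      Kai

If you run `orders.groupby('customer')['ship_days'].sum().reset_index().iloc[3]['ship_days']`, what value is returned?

15

group by customer, sum of ship_days:
customer
Kai      8
Ravi    37
Tom      6
Yui     15
Name: ship_days, dtype: int64
reset_index():
  customer  ship_days
0      Kai          8
1     Ravi         37
2      Tom          6
3      Yui         15
Then the value at position 3, column 'ship_days': 15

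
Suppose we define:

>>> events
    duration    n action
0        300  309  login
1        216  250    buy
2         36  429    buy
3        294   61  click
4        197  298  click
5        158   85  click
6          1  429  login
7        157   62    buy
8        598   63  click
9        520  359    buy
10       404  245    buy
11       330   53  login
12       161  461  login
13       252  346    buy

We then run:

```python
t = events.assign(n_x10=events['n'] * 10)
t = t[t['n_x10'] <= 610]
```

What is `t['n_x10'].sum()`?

add column n_x10 = events['n'] * 10:
    duration    n action  n_x10
0        300  309  login   3090
1        216  250    buy   2500
2         36  429    buy   4290
3        294   61  click    610
4        197  298  click   2980
5        158   85  click    850
6          1  429  login   4290
7        157   62    buy    620
8        598   63  click    630
9        520  359    buy   3590
10       404  245    buy   2450
11       330   53  login    530
12       161  461  login   4610
13       252  346    buy   3460
filter rows where n_x10 <= 610:
    duration   n action  n_x10
3        294  61  click    610
11       330  53  login    530

1140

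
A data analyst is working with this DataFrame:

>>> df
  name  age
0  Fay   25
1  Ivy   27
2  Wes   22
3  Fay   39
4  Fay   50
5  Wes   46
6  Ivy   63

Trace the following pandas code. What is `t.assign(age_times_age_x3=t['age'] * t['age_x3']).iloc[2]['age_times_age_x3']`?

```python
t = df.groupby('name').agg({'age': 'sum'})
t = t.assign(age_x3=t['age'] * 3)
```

group by name, sum of age:
      age
name     
Fay   114
Ivy    90
Wes    68
add column age_x3 = t['age'] * 3:
      age  age_x3
name             
Fay   114     342
Ivy    90     270
Wes    68     204
add column age_times_age_x3 = t['age'] * t['age_x3']:
      age  age_x3  age_times_age_x3
name                               
Fay   114     342             38988
Ivy    90     270             24300
Wes    68     204             13872

13872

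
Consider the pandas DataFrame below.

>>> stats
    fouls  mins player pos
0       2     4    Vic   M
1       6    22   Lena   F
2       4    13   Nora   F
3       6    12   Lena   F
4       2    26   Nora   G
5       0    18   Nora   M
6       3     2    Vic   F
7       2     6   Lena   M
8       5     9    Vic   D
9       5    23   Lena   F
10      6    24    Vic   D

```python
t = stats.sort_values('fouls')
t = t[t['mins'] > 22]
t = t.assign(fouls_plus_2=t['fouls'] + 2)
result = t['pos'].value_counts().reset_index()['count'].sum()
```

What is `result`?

sort by fouls:
    fouls  mins player pos
5       0    18   Nora   M
0       2     4    Vic   M
4       2    26   Nora   G
7       2     6   Lena   M
6       3     2    Vic   F
2       4    13   Nora   F
8       5     9    Vic   D
9       5    23   Lena   F
1       6    22   Lena   F
3       6    12   Lena   F
10      6    24    Vic   D
filter rows where mins > 22:
    fouls  mins player pos
4       2    26   Nora   G
9       5    23   Lena   F
10      6    24    Vic   D
add column fouls_plus_2 = t['fouls'] + 2:
    fouls  mins player pos  fouls_plus_2
4       2    26   Nora   G             4
9       5    23   Lena   F             7
10      6    24    Vic   D             8
value_counts of pos:
pos
G    1
F    1
D    1
Name: count, dtype: int64
reset_index():
  pos  count
0   G      1
1   F      1
2   D      1

3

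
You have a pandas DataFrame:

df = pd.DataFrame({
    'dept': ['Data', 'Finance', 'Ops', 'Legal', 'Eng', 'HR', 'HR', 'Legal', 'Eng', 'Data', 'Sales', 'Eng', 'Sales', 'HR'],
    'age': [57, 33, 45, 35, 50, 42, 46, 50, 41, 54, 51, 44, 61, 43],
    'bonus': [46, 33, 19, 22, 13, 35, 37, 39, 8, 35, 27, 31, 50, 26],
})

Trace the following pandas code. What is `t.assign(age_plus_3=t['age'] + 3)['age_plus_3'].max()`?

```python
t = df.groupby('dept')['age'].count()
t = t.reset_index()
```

6

group by dept, count of age:
dept
Data       2
Eng        3
Finance    1
HR         3
Legal      2
Ops        1
Sales      2
Name: age, dtype: int64
reset_index():
      dept  age
0     Data    2
1      Eng    3
2  Finance    1
3       HR    3
4    Legal    2
5      Ops    1
6    Sales    2
add column age_plus_3 = t['age'] + 3:
      dept  age  age_plus_3
0     Data    2           5
1      Eng    3           6
2  Finance    1           4
3       HR    3           6
4    Legal    2           5
5      Ops    1           4
6    Sales    2           5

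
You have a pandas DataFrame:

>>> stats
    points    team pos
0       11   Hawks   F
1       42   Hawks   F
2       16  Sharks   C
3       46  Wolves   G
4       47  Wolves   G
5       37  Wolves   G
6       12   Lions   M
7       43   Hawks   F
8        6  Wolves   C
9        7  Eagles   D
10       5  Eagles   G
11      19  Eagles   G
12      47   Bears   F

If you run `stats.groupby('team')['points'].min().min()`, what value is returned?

group by team, min of points:
team
Bears     47
Eagles     5
Hawks     11
Lions     12
Sharks    16
Wolves     6
Name: points, dtype: int64
Finally, min of the resulting series = 5.

5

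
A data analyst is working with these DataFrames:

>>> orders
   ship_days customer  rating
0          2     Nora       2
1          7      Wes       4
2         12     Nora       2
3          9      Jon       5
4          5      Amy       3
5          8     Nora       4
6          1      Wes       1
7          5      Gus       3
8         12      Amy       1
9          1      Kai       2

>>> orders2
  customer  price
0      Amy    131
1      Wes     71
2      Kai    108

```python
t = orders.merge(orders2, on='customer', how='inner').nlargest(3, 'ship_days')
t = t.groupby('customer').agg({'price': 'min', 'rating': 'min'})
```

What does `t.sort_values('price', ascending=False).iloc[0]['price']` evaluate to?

merge on 'customer' (how='inner') → 5 rows:
   ship_days customer  rating  price
0          7      Wes       4     71
1          5      Amy       3    131
2          1      Wes       1     71
3         12      Amy       1    131
4          1      Kai       2    108
take 3 rows with largest ship_days:
   ship_days customer  rating  price
3         12      Amy       1    131
0          7      Wes       4     71
1          5      Amy       3    131
group by customer: min(price), min(rating):
          price  rating
customer               
Amy         131       1
Wes          71       4
sort by price descending:
          price  rating
customer               
Amy         131       1
Wes          71       4
value at position 0, column 'price' → 131

131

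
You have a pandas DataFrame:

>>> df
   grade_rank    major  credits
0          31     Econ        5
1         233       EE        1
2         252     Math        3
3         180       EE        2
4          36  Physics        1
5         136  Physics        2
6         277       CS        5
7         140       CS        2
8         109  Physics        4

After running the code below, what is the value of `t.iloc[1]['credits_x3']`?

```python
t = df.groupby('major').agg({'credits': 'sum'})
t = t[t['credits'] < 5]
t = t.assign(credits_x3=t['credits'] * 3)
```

group by major, sum of credits:
         credits
major           
CS             7
EE             3
Econ           5
Math           3
Physics        7
filter rows where credits < 5:
       credits
major         
EE           3
Math         3
add column credits_x3 = t['credits'] * 3:
       credits  credits_x3
major                     
EE           3           9
Math         3           9
Hence 9.

9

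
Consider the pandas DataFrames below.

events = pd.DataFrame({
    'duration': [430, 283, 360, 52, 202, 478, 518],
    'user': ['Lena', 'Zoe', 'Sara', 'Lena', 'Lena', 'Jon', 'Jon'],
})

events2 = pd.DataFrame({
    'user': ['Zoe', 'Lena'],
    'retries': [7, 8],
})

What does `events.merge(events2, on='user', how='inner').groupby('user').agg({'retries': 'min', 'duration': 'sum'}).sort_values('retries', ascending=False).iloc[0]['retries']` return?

8

merge on 'user' (how='inner') → 4 rows:
   duration  user  retries
0       430  Lena        8
1       283   Zoe        7
2        52  Lena        8
3       202  Lena        8
group by user: min(retries), sum(duration):
      retries  duration
user                   
Lena        8       684
Zoe         7       283
sort by retries descending:
      retries  duration
user                   
Lena        8       684
Zoe         7       283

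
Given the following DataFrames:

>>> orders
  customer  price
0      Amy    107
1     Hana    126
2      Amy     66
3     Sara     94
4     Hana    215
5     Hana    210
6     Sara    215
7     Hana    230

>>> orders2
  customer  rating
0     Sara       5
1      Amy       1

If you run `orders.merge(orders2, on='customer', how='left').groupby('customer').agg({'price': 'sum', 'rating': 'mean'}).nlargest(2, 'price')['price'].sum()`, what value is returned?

1090

merge on 'customer' (how='left') → 8 rows:
  customer  price  rating
0      Amy    107     1.0
1     Hana    126     NaN
2      Amy     66     1.0
3     Sara     94     5.0
4     Hana    215     NaN
5     Hana    210     NaN
6     Sara    215     5.0
7     Hana    230     NaN
group by customer: sum(price), mean(rating):
          price  rating
customer               
Amy         173     1.0
Hana        781     NaN
Sara        309     5.0
take 2 rows with largest price:
          price  rating
customer               
Hana        781     NaN
Sara        309     5.0
Then the sum of column 'price': 1090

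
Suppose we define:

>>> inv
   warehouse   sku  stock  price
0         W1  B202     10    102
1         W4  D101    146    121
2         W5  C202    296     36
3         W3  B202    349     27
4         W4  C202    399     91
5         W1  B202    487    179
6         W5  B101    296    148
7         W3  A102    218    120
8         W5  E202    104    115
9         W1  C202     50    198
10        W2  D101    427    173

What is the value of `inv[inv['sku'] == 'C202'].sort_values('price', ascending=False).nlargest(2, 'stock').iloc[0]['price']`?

filter rows where sku == 'C202':
  warehouse   sku  stock  price
2        W5  C202    296     36
4        W4  C202    399     91
9        W1  C202     50    198
sort by price descending:
  warehouse   sku  stock  price
9        W1  C202     50    198
4        W4  C202    399     91
2        W5  C202    296     36
take 2 rows with largest stock:
  warehouse   sku  stock  price
4        W4  C202    399     91
2        W5  C202    296     36
Finally, value at position 0, column 'price' = 91.

91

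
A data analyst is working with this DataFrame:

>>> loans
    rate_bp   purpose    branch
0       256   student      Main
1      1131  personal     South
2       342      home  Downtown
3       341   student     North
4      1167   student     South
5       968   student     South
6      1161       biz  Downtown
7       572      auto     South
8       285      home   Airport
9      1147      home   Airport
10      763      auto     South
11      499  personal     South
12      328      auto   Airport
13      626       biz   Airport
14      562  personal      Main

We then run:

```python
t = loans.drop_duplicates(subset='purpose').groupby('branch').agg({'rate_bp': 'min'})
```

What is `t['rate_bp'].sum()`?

1170

drop duplicate purpose (keep=first):
   rate_bp   purpose    branch
0      256   student      Main
1     1131  personal     South
2      342      home  Downtown
6     1161       biz  Downtown
7      572      auto     South
group by branch, min of rate_bp:
          rate_bp
branch           
Downtown      342
Main          256
South         572
Taking the sum of column 'rate_bp' gives 1170.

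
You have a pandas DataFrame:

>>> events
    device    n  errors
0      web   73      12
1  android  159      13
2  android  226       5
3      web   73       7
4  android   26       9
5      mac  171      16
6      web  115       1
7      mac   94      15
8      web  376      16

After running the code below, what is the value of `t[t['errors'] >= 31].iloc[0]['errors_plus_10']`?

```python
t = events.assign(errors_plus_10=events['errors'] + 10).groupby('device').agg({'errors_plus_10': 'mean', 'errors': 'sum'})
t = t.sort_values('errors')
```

add column errors_plus_10 = events['errors'] + 10:
    device    n  errors  errors_plus_10
0      web   73      12              22
1  android  159      13              23
2  android  226       5              15
3      web   73       7              17
4  android   26       9              19
5      mac  171      16              26
6      web  115       1              11
7      mac   94      15              25
8      web  376      16              26
group by device: mean(errors_plus_10), sum(errors):
         errors_plus_10  errors
device                         
android            19.0      27
mac                25.5      31
web                19.0      36
sort by errors:
         errors_plus_10  errors
device                         
android            19.0      27
mac                25.5      31
web                19.0      36
filter rows where errors >= 31:
        errors_plus_10  errors
device                        
mac               25.5      31
web               19.0      36
Taking the value at position 0, column 'errors_plus_10' gives 25.5.

25.5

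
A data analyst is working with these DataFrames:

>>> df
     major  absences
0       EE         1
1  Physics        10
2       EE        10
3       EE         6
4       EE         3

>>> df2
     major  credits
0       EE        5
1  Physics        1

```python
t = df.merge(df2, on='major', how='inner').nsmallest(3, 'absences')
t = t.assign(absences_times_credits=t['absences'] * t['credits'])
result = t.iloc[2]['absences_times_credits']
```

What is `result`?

merge on 'major' (how='inner') → 5 rows:
     major  absences  credits
0       EE         1        5
1  Physics        10        1
2       EE        10        5
3       EE         6        5
4       EE         3        5
take 3 rows with smallest absences:
  major  absences  credits
0    EE         1        5
4    EE         3        5
3    EE         6        5
add column absences_times_credits = t['absences'] * t['credits']:
  major  absences  credits  absences_times_credits
0    EE         1        5                       5
4    EE         3        5                      15
3    EE         6        5                      30

30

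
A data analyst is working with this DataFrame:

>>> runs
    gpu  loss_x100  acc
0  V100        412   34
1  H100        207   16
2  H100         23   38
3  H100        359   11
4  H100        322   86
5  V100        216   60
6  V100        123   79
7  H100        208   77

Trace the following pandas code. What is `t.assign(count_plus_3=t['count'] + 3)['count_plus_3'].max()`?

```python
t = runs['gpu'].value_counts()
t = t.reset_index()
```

value_counts of gpu:
gpu
H100    5
V100    3
Name: count, dtype: int64
reset_index():
    gpu  count
0  H100      5
1  V100      3
add column count_plus_3 = t['count'] + 3:
    gpu  count  count_plus_3
0  H100      5             8
1  V100      3             6

8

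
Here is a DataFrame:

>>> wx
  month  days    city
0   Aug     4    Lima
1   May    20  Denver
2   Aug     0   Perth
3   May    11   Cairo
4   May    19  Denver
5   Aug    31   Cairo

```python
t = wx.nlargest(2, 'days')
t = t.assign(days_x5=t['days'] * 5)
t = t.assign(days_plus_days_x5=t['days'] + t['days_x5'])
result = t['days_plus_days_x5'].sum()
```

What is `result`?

take 2 rows with largest days:
  month  days    city
5   Aug    31   Cairo
1   May    20  Denver
add column days_x5 = t['days'] * 5:
  month  days    city  days_x5
5   Aug    31   Cairo      155
1   May    20  Denver      100
add column days_plus_days_x5 = t['days'] + t['days_x5']:
  month  days    city  days_x5  days_plus_days_x5
5   Aug    31   Cairo      155                186
1   May    20  Denver      100                120
Hence 306.

306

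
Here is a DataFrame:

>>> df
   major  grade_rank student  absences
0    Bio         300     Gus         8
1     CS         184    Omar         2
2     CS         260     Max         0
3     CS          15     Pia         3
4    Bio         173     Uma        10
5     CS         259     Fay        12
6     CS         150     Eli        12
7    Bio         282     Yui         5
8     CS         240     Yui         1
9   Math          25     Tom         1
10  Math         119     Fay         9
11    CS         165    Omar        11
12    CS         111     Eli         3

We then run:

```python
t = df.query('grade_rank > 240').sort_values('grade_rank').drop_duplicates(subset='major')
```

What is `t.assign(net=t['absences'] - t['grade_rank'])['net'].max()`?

filter rows where grade_rank > 240:
  major  grade_rank student  absences
0   Bio         300     Gus         8
2    CS         260     Max         0
5    CS         259     Fay        12
7   Bio         282     Yui         5
sort by grade_rank:
  major  grade_rank student  absences
5    CS         259     Fay        12
2    CS         260     Max         0
7   Bio         282     Yui         5
0   Bio         300     Gus         8
drop duplicate major (keep=first):
  major  grade_rank student  absences
5    CS         259     Fay        12
7   Bio         282     Yui         5
add column net = t['absences'] - t['grade_rank']:
  major  grade_rank student  absences  net
5    CS         259     Fay        12 -247
7   Bio         282     Yui         5 -277

-247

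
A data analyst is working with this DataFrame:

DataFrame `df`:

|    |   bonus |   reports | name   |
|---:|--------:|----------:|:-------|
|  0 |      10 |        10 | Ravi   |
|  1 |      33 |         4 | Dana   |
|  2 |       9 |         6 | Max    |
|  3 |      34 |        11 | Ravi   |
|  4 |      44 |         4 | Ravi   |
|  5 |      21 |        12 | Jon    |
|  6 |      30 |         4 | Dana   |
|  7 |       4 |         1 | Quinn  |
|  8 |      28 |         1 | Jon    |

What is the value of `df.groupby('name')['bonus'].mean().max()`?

group by name, mean of bonus:
name
Dana     31.500000
Jon      24.500000
Max       9.000000
Quinn     4.000000
Ravi     29.333333
Name: bonus, dtype: float64
Finally, max of the resulting series = 31.5.

31.5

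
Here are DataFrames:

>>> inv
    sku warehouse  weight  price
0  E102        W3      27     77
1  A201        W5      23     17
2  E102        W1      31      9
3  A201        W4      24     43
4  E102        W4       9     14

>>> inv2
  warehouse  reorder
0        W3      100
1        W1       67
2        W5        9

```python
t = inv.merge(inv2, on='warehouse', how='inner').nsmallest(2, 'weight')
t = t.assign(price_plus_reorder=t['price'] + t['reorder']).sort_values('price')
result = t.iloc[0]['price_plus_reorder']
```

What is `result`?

merge on 'warehouse' (how='inner') → 3 rows:
    sku warehouse  weight  price  reorder
0  E102        W3      27     77      100
1  A201        W5      23     17        9
2  E102        W1      31      9       67
take 2 rows with smallest weight:
    sku warehouse  weight  price  reorder
1  A201        W5      23     17        9
0  E102        W3      27     77      100
add column price_plus_reorder = t['price'] + t['reorder']:
    sku warehouse  weight  price  reorder  price_plus_reorder
1  A201        W5      23     17        9                  26
0  E102        W3      27     77      100                 177
sort by price:
    sku warehouse  weight  price  reorder  price_plus_reorder
1  A201        W5      23     17        9                  26
0  E102        W3      27     77      100                 177
Then the value at position 0, column 'price_plus_reorder': 26

26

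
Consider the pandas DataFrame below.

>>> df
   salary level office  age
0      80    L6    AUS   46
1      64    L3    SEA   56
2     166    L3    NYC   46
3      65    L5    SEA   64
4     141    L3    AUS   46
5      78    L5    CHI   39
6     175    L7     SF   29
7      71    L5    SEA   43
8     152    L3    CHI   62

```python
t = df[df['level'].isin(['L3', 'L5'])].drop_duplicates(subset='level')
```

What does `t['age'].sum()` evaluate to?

120

filter rows where level in ['L3', 'L5']:
   salary level office  age
1      64    L3    SEA   56
2     166    L3    NYC   46
3      65    L5    SEA   64
4     141    L3    AUS   46
5      78    L5    CHI   39
7      71    L5    SEA   43
8     152    L3    CHI   62
drop duplicate level (keep=first):
   salary level office  age
1      64    L3    SEA   56
3      65    L5    SEA   64
Then the sum of column 'age': 120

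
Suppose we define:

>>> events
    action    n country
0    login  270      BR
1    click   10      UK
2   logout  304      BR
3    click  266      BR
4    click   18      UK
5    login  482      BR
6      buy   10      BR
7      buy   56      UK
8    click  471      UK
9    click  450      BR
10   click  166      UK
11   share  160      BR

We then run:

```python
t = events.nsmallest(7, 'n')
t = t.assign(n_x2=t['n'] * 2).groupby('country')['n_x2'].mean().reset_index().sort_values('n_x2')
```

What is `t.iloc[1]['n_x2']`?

take 7 rows with smallest n:
   action    n country
1   click   10      UK
6     buy   10      BR
4   click   18      UK
7     buy   56      UK
11  share  160      BR
10  click  166      UK
3   click  266      BR
add column n_x2 = t['n'] * 2:
   action    n country  n_x2
1   click   10      UK    20
6     buy   10      BR    20
4   click   18      UK    36
7     buy   56      UK   112
11  share  160      BR   320
10  click  166      UK   332
3   click  266      BR   532
group by country, mean of n_x2:
country
BR    290.666667
UK    125.000000
Name: n_x2, dtype: float64
reset_index():
  country        n_x2
0      BR  290.666667
1      UK  125.000000
sort by n_x2:
  country        n_x2
1      UK  125.000000
0      BR  290.666667

290.666666667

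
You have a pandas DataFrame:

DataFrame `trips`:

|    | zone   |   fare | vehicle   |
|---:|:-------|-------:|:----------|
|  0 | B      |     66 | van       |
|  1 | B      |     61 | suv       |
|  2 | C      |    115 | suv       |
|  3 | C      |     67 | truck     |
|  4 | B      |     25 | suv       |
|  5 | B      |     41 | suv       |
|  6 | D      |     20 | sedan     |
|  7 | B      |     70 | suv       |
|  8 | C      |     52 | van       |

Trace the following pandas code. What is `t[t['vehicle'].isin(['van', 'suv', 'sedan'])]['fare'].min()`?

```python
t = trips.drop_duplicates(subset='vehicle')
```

drop duplicate vehicle (keep=first):
  zone  fare vehicle
0    B    66     van
1    B    61     suv
3    C    67   truck
6    D    20   sedan
filter rows where vehicle in ['van', 'suv', 'sedan']:
  zone  fare vehicle
0    B    66     van
1    B    61     suv
6    D    20   sedan

20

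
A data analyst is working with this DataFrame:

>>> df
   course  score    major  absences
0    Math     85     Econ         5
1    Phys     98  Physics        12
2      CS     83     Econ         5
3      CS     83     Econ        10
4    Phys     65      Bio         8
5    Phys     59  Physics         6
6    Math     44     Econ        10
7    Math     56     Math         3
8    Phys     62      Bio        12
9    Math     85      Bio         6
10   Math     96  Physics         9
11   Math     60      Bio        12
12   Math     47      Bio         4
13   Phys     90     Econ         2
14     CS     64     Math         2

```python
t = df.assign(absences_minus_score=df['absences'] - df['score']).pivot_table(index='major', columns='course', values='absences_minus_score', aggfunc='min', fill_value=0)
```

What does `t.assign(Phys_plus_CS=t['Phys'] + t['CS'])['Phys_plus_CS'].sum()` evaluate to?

-371

add column absences_minus_score = df['absences'] - df['score']:
   course  score    major  absences  absences_minus_score
0    Math     85     Econ         5                   -80
1    Phys     98  Physics        12                   -86
2      CS     83     Econ         5                   -78
3      CS     83     Econ        10                   -73
4    Phys     65      Bio         8                   -57
5    Phys     59  Physics         6                   -53
6    Math     44     Econ        10                   -34
7    Math     56     Math         3                   -53
8    Phys     62      Bio        12                   -50
9    Math     85      Bio         6                   -79
10   Math     96  Physics         9                   -87
11   Math     60      Bio        12                   -48
12   Math     47      Bio         4                   -43
13   Phys     90     Econ         2                   -88
14     CS     64     Math         2                   -62
pivot: rows=major, cols=course, min(absences_minus_score):
course   CS  Math  Phys
major                  
Bio       0   -79   -57
Econ    -78   -80   -88
Math    -62   -53     0
Physics   0   -87   -86
add column Phys_plus_CS = t['Phys'] + t['CS']:
course   CS  Math  Phys  Phys_plus_CS
major                                
Bio       0   -79   -57           -57
Econ    -78   -80   -88          -166
Math    -62   -53     0           -62
Physics   0   -87   -86           -86
The sum of column 'Phys_plus_CS' is -371.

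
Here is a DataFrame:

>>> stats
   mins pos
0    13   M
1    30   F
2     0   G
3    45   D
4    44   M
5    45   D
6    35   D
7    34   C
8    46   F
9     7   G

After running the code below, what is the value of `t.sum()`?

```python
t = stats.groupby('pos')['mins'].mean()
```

group by pos, mean of mins:
pos
C    34.000000
D    41.666667
F    38.000000
G     3.500000
M    28.500000
Name: mins, dtype: float64
Finally, sum of the resulting series = 145.666666667.

145.666666667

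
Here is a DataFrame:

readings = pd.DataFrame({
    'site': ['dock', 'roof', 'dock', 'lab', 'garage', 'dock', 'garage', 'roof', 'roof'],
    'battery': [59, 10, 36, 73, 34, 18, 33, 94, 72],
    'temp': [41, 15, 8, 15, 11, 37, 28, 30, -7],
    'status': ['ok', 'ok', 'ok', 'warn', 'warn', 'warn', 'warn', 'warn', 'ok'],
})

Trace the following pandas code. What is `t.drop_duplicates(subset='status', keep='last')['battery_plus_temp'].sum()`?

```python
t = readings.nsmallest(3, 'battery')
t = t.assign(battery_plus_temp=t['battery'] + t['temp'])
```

86

take 3 rows with smallest battery:
     site  battery  temp status
1    roof       10    15     ok
5    dock       18    37   warn
6  garage       33    28   warn
add column battery_plus_temp = t['battery'] + t['temp']:
     site  battery  temp status  battery_plus_temp
1    roof       10    15     ok                 25
5    dock       18    37   warn                 55
6  garage       33    28   warn                 61
drop duplicate status (keep=last):
     site  battery  temp status  battery_plus_temp
1    roof       10    15     ok                 25
6  garage       33    28   warn                 61
sum of column 'battery_plus_temp' → 86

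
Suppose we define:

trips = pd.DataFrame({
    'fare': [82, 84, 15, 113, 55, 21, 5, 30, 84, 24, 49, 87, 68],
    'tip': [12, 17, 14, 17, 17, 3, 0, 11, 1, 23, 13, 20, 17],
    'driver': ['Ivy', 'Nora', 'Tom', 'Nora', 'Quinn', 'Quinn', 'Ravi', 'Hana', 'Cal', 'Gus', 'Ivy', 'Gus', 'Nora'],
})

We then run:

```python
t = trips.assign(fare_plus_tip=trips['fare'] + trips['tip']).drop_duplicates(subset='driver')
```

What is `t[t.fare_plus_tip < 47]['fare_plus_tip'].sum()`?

75

add column fare_plus_tip = trips['fare'] + trips['tip']:
    fare  tip driver  fare_plus_tip
0     82   12    Ivy             94
1     84   17   Nora            101
2     15   14    Tom             29
3    113   17   Nora            130
4     55   17  Quinn             72
5     21    3  Quinn             24
6      5    0   Ravi              5
7     30   11   Hana             41
8     84    1    Cal             85
9     24   23    Gus             47
10    49   13    Ivy             62
11    87   20    Gus            107
12    68   17   Nora             85
drop duplicate driver (keep=first):
   fare  tip driver  fare_plus_tip
0    82   12    Ivy             94
1    84   17   Nora            101
2    15   14    Tom             29
4    55   17  Quinn             72
6     5    0   Ravi              5
7    30   11   Hana             41
8    84    1    Cal             85
9    24   23    Gus             47
filter rows where fare_plus_tip < 47:
   fare  tip driver  fare_plus_tip
2    15   14    Tom             29
6     5    0   Ravi              5
7    30   11   Hana             41
sum of column 'fare_plus_tip' → 75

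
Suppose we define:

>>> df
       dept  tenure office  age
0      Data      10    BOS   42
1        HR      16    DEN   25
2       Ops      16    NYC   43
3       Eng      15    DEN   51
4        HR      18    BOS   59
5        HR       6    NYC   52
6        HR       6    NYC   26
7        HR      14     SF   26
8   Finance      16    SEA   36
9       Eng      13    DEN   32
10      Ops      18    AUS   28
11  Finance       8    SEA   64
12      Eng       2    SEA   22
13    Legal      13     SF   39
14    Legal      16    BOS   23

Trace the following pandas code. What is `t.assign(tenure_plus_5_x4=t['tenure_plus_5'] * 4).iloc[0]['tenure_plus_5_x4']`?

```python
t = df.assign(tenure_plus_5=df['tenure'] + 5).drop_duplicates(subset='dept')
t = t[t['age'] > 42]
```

84

add column tenure_plus_5 = df['tenure'] + 5:
       dept  tenure office  age  tenure_plus_5
0      Data      10    BOS   42             15
1        HR      16    DEN   25             21
2       Ops      16    NYC   43             21
3       Eng      15    DEN   51             20
4        HR      18    BOS   59             23
5        HR       6    NYC   52             11
6        HR       6    NYC   26             11
7        HR      14     SF   26             19
8   Finance      16    SEA   36             21
9       Eng      13    DEN   32             18
10      Ops      18    AUS   28             23
11  Finance       8    SEA   64             13
12      Eng       2    SEA   22              7
13    Legal      13     SF   39             18
14    Legal      16    BOS   23             21
drop duplicate dept (keep=first):
       dept  tenure office  age  tenure_plus_5
0      Data      10    BOS   42             15
1        HR      16    DEN   25             21
2       Ops      16    NYC   43             21
3       Eng      15    DEN   51             20
8   Finance      16    SEA   36             21
13    Legal      13     SF   39             18
filter rows where age > 42:
  dept  tenure office  age  tenure_plus_5
2  Ops      16    NYC   43             21
3  Eng      15    DEN   51             20
add column tenure_plus_5_x4 = t['tenure_plus_5'] * 4:
  dept  tenure office  age  tenure_plus_5  tenure_plus_5_x4
2  Ops      16    NYC   43             21                84
3  Eng      15    DEN   51             20                80
Taking the value at position 0, column 'tenure_plus_5_x4' gives 84.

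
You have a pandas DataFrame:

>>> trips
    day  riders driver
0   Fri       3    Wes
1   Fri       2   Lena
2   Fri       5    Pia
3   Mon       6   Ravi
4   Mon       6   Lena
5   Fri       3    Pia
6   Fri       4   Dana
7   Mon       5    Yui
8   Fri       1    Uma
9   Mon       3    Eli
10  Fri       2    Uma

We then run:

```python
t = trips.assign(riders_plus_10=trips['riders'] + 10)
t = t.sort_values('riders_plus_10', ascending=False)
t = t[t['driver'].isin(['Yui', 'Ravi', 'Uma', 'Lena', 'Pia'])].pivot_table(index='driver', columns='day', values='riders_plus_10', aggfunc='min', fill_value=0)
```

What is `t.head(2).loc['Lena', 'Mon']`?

16

add column riders_plus_10 = trips['riders'] + 10:
    day  riders driver  riders_plus_10
0   Fri       3    Wes              13
1   Fri       2   Lena              12
2   Fri       5    Pia              15
3   Mon       6   Ravi              16
4   Mon       6   Lena              16
5   Fri       3    Pia              13
6   Fri       4   Dana              14
7   Mon       5    Yui              15
8   Fri       1    Uma              11
9   Mon       3    Eli              13
10  Fri       2    Uma              12
sort by riders_plus_10 descending:
    day  riders driver  riders_plus_10
3   Mon       6   Ravi              16
4   Mon       6   Lena              16
2   Fri       5    Pia              15
7   Mon       5    Yui              15
6   Fri       4   Dana              14
0   Fri       3    Wes              13
5   Fri       3    Pia              13
9   Mon       3    Eli              13
1   Fri       2   Lena              12
10  Fri       2    Uma              12
8   Fri       1    Uma              11
filter rows where driver in ['Yui', 'Ravi', 'Uma', 'Lena', 'Pia']:
    day  riders driver  riders_plus_10
3   Mon       6   Ravi              16
4   Mon       6   Lena              16
2   Fri       5    Pia              15
7   Mon       5    Yui              15
5   Fri       3    Pia              13
1   Fri       2   Lena              12
10  Fri       2    Uma              12
8   Fri       1    Uma              11
pivot: rows=driver, cols=day, min(riders_plus_10):
day     Fri  Mon
driver          
Lena     12   16
Pia      13    0
Ravi      0   16
Uma      11    0
Yui       0   15
take first 2 rows:
day     Fri  Mon
driver          
Lena     12   16
Pia      13    0
So loc['Lena', 'Mon'] = 16.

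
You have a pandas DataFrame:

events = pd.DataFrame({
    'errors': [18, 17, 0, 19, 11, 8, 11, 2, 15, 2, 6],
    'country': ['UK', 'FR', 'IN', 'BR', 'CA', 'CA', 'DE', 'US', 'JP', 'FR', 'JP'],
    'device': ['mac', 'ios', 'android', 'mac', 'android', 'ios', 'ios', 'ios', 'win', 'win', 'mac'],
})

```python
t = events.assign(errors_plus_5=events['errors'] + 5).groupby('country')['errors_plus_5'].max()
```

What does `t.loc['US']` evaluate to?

add column errors_plus_5 = events['errors'] + 5:
    errors country   device  errors_plus_5
0       18      UK      mac             23
1       17      FR      ios             22
2        0      IN  android              5
3       19      BR      mac             24
4       11      CA  android             16
5        8      CA      ios             13
6       11      DE      ios             16
7        2      US      ios              7
8       15      JP      win             20
9        2      FR      win              7
10       6      JP      mac             11
group by country, max of errors_plus_5:
country
BR    24
CA    16
DE    16
FR    22
IN     5
JP    20
UK    23
US     7
Name: errors_plus_5, dtype: int64
So loc['US'] = 7.

7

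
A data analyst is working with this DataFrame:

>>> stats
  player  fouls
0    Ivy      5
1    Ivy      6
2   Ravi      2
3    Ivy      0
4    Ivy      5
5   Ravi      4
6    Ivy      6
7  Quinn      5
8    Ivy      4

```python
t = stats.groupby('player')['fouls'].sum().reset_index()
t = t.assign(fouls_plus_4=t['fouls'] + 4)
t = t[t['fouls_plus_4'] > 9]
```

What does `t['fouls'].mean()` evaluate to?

group by player, sum of fouls:
player
Ivy      26
Quinn     5
Ravi      6
Name: fouls, dtype: int64
reset_index():
  player  fouls
0    Ivy     26
1  Quinn      5
2   Ravi      6
add column fouls_plus_4 = t['fouls'] + 4:
  player  fouls  fouls_plus_4
0    Ivy     26            30
1  Quinn      5             9
2   Ravi      6            10
filter rows where fouls_plus_4 > 9:
  player  fouls  fouls_plus_4
0    Ivy     26            30
2   Ravi      6            10

16.0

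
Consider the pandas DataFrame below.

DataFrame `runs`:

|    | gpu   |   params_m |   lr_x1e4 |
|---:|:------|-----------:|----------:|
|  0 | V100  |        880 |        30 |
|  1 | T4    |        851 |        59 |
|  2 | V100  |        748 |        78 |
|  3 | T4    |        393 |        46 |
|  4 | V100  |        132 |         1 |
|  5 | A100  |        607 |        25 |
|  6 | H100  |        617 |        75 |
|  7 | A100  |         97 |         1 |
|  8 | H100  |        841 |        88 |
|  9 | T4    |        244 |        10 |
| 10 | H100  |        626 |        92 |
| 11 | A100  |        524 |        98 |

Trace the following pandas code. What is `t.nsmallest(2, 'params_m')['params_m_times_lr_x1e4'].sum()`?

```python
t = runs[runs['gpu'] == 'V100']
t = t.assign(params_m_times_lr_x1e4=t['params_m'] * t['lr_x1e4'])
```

58476

filter rows where gpu == 'V100':
    gpu  params_m  lr_x1e4
0  V100       880       30
2  V100       748       78
4  V100       132        1
add column params_m_times_lr_x1e4 = t['params_m'] * t['lr_x1e4']:
    gpu  params_m  lr_x1e4  params_m_times_lr_x1e4
0  V100       880       30                   26400
2  V100       748       78                   58344
4  V100       132        1                     132
take 2 rows with smallest params_m:
    gpu  params_m  lr_x1e4  params_m_times_lr_x1e4
4  V100       132        1                     132
2  V100       748       78                   58344
sum of column 'params_m_times_lr_x1e4' → 58476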